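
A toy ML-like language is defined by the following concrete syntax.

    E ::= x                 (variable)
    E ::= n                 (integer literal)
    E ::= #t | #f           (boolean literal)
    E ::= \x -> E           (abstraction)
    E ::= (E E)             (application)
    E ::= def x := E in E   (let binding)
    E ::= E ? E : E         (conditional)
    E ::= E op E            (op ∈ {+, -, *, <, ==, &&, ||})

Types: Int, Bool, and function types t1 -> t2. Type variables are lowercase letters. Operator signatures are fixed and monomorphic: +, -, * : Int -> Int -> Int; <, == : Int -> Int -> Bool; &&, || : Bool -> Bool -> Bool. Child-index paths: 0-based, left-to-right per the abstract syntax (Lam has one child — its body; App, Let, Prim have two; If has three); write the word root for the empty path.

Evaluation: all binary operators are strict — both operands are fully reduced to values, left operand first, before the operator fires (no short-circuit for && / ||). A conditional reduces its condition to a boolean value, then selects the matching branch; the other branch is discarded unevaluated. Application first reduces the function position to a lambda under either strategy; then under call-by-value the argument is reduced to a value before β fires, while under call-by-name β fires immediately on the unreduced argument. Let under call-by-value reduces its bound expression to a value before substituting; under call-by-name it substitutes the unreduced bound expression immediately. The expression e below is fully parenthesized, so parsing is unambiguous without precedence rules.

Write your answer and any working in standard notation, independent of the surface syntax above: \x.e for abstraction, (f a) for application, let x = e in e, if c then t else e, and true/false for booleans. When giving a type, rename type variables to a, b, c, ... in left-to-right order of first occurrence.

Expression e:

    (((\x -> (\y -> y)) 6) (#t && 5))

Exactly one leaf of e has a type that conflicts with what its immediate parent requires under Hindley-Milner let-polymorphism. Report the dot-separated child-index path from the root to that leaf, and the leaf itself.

Answer: 1.1 : 5

Trace:
y : b
\y._ : b -> b
\x._ : a -> b -> b
  unify a -> b -> b ~ Int -> c
  unify a ~ Int
  unify b -> b ~ c
_ _ : b -> b
  unify Bool ~ Bool
  unify Int ~ Bool
  FAIL: mismatch Int ~ Bool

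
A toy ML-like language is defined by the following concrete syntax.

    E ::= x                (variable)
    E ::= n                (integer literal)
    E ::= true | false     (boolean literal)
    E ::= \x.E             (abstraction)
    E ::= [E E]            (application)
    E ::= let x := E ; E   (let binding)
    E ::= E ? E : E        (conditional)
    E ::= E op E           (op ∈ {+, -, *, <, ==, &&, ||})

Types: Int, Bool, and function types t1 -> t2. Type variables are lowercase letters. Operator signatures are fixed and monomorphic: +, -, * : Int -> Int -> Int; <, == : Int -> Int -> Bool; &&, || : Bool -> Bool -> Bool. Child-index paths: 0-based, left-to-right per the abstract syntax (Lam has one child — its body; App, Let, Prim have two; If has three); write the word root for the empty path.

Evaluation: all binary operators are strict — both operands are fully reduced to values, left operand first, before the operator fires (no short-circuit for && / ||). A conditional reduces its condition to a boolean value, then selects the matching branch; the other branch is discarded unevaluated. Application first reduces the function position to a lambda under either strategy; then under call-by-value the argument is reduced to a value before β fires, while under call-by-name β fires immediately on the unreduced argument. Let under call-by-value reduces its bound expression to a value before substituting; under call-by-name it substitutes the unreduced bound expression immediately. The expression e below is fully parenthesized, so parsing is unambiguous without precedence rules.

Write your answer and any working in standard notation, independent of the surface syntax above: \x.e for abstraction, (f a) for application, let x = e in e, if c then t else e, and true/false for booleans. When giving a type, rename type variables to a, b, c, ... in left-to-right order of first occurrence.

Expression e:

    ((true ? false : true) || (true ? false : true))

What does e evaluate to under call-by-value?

Answer: false

Derivation:
step 0: ((if true then false else true) || (if true then false else true))
step 1: [if@0] (false || (if true then false else true))
step 2: [if@1] (false || false)
step 3: [delta@root] false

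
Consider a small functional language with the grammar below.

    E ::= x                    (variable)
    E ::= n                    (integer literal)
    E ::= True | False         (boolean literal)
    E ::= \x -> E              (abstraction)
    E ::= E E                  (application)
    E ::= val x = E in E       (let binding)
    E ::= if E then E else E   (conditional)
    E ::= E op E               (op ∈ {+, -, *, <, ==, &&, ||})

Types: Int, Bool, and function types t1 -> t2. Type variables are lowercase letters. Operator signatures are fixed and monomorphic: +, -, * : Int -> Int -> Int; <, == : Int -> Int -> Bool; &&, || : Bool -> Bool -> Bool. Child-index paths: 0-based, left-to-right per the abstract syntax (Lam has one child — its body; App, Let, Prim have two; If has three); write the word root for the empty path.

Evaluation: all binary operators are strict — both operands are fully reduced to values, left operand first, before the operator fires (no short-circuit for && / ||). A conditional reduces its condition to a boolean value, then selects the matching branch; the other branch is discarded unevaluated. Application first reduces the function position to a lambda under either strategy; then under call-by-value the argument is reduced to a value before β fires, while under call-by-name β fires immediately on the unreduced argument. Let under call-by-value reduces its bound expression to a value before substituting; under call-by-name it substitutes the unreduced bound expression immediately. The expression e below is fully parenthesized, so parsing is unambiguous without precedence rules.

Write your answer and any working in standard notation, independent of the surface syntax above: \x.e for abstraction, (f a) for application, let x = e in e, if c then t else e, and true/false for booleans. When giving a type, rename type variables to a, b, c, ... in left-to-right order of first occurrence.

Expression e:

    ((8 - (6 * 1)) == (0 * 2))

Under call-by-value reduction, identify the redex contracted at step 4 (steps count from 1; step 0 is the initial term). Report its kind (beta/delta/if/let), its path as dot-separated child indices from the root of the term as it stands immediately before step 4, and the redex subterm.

Trace:
step 0: ((8 - (6 * 1)) == (0 * 2))
step 1: [delta@0.1] ((8 - 6) == (0 * 2))
step 2: [delta@0] (2 == (0 * 2))
step 3: [delta@1] (2 == 0)
step 4: [delta@root] false

Answer: delta at root : (2 == 0)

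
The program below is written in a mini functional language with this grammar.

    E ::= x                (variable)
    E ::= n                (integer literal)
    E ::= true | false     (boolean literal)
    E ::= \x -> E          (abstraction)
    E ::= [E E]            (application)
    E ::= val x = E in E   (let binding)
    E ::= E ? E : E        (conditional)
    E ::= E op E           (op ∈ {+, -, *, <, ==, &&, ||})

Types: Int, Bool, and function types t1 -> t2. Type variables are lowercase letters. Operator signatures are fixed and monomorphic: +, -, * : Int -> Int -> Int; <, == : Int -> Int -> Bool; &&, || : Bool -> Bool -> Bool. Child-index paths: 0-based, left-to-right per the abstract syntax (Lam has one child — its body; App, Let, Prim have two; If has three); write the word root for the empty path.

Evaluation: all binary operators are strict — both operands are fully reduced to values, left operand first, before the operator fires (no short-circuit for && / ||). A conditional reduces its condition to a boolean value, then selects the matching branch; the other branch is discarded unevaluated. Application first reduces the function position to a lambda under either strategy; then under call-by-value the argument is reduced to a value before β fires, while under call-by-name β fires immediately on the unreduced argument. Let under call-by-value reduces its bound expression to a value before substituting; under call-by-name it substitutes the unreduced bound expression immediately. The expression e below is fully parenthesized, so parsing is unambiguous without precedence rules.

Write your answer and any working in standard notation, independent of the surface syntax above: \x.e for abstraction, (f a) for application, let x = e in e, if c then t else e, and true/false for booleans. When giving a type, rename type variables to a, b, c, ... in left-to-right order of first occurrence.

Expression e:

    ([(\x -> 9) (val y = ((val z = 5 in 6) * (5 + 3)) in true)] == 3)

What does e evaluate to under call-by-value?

Derivation:
step 0: (((\x.9) (let y = ((let z = 5 in 6) * (5 + 3)) in true)) == 3)
step 1: [let@0.1.0.0] (((\x.9) (let y = (6 * (5 + 3)) in true)) == 3)
step 2: [delta@0.1.0.1] (((\x.9) (let y = (6 * 8) in true)) == 3)
step 3: [delta@0.1.0] (((\x.9) (let y = 48 in true)) == 3)
step 4: [let@0.1] (((\x.9) true) == 3)
step 5: [beta@0] (9 == 3)
step 6: [delta@root] false

Answer: false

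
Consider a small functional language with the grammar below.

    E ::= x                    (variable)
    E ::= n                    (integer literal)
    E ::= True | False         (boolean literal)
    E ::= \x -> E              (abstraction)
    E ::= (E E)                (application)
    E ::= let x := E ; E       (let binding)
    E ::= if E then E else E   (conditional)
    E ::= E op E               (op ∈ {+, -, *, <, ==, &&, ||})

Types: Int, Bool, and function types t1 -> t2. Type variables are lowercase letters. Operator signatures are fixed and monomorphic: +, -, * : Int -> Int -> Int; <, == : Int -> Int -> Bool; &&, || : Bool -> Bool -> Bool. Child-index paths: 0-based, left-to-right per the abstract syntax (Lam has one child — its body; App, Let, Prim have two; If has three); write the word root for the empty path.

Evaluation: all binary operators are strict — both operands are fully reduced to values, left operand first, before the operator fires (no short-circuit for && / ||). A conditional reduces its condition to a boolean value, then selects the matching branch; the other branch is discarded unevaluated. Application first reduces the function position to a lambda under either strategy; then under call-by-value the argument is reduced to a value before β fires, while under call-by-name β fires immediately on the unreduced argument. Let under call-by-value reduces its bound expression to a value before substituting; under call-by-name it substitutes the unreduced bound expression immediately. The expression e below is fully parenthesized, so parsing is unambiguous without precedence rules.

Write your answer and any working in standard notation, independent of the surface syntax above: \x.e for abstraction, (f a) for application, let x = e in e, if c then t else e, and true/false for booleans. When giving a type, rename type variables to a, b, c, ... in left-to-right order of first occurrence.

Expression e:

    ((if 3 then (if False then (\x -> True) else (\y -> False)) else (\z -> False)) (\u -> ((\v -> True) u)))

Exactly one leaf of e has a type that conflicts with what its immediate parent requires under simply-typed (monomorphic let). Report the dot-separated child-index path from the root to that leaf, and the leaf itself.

Answer: 0.0 : 3

Trace:
  unify Int ~ Bool
  FAIL: mismatch Int ~ Bool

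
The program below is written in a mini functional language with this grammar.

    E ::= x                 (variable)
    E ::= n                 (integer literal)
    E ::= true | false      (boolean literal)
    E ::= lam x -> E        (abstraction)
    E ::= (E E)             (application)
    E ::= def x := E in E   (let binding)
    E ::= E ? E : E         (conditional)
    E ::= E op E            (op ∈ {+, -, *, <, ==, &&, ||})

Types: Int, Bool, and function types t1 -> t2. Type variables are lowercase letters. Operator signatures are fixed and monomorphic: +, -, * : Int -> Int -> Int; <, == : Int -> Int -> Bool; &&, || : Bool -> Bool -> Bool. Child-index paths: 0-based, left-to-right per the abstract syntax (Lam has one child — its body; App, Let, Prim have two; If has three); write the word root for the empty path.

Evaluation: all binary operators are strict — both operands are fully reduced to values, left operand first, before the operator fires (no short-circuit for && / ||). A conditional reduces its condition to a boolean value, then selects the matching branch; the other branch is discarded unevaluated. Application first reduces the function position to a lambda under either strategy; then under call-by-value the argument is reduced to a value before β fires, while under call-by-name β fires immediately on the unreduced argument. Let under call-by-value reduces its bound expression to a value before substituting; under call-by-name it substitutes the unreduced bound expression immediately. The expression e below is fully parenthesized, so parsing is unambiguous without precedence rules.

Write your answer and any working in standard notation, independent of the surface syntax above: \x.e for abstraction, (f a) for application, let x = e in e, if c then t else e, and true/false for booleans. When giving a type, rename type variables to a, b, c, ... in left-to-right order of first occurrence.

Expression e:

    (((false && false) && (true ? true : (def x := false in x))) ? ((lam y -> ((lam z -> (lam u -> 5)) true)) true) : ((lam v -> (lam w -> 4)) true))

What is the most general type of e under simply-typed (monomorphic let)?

Answer: a -> Int

Derivation:
  unify Bool ~ Bool
  unify Bool ~ Bool
  unify Bool ~ Bool
  unify Bool ~ Bool
let x : Bool
x : Bool
  unify Bool ~ Bool
  unify Bool ~ Bool
  unify Bool ~ Bool
\u._ : c -> Int
\z._ : b -> c -> Int
  unify b -> c -> Int ~ Bool -> d
  unify b ~ Bool
  unify c -> Int ~ d
_ _ : c -> Int
\y._ : a -> c -> Int
  unify a -> c -> Int ~ Bool -> e
  unify a ~ Bool
  unify c -> Int ~ e
_ _ : c -> Int
\w._ : g -> Int
\v._ : f -> g -> Int
  unify f -> g -> Int ~ Bool -> h
  unify f ~ Bool
  unify g -> Int ~ h
_ _ : g -> Int
  unify c -> Int ~ g -> Int
  unify c ~ g
  unify Int ~ Int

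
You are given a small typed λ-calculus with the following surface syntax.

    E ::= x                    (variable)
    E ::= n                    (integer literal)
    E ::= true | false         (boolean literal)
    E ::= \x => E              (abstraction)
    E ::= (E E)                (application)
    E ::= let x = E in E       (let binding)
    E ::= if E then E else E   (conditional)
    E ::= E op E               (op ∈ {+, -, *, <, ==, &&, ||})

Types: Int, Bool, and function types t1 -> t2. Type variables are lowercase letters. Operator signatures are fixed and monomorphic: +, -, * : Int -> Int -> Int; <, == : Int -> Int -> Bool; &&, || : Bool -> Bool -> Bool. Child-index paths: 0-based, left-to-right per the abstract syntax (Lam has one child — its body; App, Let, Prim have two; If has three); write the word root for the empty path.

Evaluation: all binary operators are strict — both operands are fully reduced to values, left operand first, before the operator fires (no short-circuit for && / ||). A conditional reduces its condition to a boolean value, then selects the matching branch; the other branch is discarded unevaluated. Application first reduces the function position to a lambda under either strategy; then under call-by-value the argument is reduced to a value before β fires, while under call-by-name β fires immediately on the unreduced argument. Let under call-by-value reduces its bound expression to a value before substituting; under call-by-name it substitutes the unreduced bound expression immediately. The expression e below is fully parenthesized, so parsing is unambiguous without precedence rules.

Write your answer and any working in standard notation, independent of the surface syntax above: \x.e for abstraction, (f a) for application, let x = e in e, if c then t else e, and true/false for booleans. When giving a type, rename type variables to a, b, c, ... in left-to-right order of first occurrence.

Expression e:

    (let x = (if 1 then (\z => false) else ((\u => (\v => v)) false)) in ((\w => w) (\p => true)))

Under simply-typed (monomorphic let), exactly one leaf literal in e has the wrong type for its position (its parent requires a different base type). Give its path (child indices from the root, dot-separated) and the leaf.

Derivation:
  unify Int ~ Bool
  FAIL: mismatch Int ~ Bool

Answer: 0.0 : 1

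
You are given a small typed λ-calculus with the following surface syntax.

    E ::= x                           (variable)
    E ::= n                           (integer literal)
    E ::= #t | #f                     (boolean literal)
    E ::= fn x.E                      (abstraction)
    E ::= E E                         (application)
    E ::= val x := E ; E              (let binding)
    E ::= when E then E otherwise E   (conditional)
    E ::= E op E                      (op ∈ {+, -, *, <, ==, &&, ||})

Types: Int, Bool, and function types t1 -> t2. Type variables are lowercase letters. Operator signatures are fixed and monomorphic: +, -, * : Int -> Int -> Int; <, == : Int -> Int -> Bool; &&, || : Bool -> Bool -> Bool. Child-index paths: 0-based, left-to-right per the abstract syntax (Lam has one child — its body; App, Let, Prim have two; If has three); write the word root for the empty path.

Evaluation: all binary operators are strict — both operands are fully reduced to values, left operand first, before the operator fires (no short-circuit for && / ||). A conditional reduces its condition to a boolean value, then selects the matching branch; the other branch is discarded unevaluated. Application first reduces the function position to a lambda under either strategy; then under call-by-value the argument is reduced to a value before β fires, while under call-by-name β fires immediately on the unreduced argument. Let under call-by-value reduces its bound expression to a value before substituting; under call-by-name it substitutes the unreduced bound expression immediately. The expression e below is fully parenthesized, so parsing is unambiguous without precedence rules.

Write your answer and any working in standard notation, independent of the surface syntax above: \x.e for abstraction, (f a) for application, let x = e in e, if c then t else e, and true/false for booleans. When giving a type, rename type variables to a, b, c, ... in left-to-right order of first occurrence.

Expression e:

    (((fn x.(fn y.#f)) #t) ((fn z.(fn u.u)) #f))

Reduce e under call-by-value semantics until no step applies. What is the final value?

Answer: false

Derivation:
step 0: (((\x.(\y.false)) true) ((\z.(\u.u)) false))
step 1: [beta@0] ((\y.false) ((\z.(\u.u)) false))
step 2: [beta@1] ((\y.false) (\u.u))
step 3: [beta@root] false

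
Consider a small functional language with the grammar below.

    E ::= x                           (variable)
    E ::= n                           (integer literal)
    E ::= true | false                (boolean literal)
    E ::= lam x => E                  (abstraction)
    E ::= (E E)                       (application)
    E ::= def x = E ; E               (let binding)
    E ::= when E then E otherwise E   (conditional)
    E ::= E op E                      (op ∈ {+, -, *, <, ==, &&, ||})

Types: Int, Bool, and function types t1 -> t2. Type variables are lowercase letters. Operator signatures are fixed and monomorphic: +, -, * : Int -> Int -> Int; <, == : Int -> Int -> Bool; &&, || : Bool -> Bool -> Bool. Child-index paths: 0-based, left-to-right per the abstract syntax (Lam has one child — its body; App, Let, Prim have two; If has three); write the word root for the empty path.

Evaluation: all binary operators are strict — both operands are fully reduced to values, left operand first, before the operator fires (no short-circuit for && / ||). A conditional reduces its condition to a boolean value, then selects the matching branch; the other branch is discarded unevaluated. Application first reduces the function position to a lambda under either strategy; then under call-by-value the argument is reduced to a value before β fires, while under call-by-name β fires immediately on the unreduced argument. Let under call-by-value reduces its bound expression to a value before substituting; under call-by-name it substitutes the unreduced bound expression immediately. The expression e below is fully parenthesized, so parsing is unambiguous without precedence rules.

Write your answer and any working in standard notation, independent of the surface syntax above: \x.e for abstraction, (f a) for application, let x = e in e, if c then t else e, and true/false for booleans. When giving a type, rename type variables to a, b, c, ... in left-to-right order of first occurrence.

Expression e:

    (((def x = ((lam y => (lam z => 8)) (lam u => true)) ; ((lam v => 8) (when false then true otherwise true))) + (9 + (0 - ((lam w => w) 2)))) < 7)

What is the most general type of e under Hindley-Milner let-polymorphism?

Working:
\z._ : b -> Int
\y._ : a -> b -> Int
\u._ : c -> Bool
  unify a -> b -> Int ~ (c -> Bool) -> d
  unify a ~ c -> Bool
  unify b -> Int ~ d
_ _ : b -> Int
let x : forall. b -> Int
\v._ : e -> Int
  unify Bool ~ Bool
  unify Bool ~ Bool
  unify e -> Int ~ Bool -> f
  unify e ~ Bool
  unify Int ~ f
_ _ : Int
  unify Int ~ Int
  unify Int ~ Int
  unify Int ~ Int
w : g
\w._ : g -> g
  unify g -> g ~ Int -> h
  unify g ~ Int
  unify Int ~ h
_ _ : Int
  unify Int ~ Int
  unify Int ~ Int
  unify Int ~ Int
  unify Int ~ Int
  unify Int ~ Int

Answer: Bool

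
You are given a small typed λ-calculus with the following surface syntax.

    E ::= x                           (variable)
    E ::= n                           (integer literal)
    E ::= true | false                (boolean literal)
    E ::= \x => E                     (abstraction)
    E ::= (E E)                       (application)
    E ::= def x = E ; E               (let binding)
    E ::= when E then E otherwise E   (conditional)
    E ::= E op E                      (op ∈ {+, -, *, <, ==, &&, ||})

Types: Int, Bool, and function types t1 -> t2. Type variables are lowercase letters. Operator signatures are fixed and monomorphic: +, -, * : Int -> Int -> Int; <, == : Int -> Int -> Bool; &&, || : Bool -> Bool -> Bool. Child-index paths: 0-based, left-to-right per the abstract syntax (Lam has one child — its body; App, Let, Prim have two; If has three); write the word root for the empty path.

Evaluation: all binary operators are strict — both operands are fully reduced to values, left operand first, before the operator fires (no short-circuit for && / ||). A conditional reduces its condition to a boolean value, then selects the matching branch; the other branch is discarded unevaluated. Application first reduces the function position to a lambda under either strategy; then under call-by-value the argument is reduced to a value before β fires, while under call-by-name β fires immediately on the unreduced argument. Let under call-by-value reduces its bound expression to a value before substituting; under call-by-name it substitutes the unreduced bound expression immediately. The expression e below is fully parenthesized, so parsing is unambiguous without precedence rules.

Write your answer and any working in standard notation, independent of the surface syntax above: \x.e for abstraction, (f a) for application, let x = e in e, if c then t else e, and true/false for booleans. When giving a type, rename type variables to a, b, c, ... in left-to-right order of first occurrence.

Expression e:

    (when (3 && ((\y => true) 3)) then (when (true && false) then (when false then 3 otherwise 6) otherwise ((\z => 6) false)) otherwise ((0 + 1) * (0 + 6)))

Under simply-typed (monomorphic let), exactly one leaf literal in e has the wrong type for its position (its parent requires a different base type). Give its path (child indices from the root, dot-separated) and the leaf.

Derivation:
  unify Int ~ Bool
  FAIL: mismatch Int ~ Bool

Answer: 0.0 : 3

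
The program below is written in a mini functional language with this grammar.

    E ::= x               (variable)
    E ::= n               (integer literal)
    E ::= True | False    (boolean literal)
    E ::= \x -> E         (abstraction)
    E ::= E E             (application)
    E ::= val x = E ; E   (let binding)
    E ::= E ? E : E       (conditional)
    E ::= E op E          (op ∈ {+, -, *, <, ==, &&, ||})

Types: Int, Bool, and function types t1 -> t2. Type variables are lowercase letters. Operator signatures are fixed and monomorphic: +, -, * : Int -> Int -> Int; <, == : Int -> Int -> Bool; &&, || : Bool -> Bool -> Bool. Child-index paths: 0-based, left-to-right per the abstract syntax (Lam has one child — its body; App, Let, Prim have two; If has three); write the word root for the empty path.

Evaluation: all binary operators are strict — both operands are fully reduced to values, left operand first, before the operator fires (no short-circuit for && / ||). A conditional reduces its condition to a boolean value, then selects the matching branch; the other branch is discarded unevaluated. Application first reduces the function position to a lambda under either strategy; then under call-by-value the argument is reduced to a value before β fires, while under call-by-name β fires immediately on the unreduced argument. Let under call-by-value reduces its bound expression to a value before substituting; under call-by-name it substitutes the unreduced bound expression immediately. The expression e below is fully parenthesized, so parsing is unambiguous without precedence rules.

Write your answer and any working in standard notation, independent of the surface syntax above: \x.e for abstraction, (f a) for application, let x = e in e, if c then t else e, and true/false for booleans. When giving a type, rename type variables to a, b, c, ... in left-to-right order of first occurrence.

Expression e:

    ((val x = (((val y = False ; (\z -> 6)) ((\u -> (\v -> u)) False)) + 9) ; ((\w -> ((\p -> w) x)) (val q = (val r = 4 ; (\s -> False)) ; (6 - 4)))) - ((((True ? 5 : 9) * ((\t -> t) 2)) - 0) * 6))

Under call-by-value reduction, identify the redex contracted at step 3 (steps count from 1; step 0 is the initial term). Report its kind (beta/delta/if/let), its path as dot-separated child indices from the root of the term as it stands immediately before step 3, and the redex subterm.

Trace:
step 0: ((let x = (((let y = false in (\z.6)) ((\u.(\v.u)) false)) + 9) in ((\w.((\p.w) x)) (let q = (let r = 4 in (\s.false)) in (6 - 4)))) - ((((if true then 5 else 9) * ((\t.t) 2)) - 0) * 6))
step 1: [let@0.0.0.0] ((let x = (((\z.6) ((\u.(\v.u)) false)) + 9) in ((\w.((\p.w) x)) (let q = (let r = 4 in (\s.false)) in (6 - 4)))) - ((((if true then 5 else 9) * ((\t.t) 2)) - 0) * 6))
step 2: [beta@0.0.0.1] ((let x = (((\z.6) (\v.false)) + 9) in ((\w.((\p.w) x)) (let q = (let r = 4 in (\s.false)) in (6 - 4)))) - ((((if true then 5 else 9) * ((\t.t) 2)) - 0) * 6))
step 3: [beta@0.0.0] ((let x = (6 + 9) in ((\w.((\p.w) x)) (let q = (let r = 4 in (\s.false)) in (6 - 4)))) - ((((if true then 5 else 9) * ((\t.t) 2)) - 0) * 6))

Answer: beta at 0.0.0 : ((\z.6) (\v.false))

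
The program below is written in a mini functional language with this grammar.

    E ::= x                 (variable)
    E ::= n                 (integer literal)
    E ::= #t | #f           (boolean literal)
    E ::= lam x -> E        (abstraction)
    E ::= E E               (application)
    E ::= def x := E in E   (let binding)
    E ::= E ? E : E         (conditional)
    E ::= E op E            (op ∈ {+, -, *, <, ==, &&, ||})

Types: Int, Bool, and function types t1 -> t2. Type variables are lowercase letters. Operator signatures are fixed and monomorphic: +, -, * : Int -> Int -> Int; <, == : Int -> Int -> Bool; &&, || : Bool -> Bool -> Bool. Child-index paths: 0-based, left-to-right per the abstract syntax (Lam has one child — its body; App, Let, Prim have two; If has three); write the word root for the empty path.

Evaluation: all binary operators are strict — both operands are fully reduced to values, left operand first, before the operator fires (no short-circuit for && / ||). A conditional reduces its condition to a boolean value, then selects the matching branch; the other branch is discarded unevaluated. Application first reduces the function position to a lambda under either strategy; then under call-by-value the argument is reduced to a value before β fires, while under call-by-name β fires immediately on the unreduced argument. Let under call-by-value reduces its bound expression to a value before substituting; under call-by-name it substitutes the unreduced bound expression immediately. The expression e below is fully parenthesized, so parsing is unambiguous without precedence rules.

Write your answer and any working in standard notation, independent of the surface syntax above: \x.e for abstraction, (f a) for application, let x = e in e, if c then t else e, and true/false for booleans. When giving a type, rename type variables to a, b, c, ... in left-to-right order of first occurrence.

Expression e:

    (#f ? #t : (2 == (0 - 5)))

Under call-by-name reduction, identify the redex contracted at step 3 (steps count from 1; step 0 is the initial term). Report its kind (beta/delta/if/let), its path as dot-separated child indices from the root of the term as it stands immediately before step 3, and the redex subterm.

Working:
step 0: (if false then true else (2 == (0 - 5)))
step 1: [if@root] (2 == (0 - 5))
step 2: [delta@1] (2 == -5)
step 3: [delta@root] false

Answer: delta at root : (2 == -5)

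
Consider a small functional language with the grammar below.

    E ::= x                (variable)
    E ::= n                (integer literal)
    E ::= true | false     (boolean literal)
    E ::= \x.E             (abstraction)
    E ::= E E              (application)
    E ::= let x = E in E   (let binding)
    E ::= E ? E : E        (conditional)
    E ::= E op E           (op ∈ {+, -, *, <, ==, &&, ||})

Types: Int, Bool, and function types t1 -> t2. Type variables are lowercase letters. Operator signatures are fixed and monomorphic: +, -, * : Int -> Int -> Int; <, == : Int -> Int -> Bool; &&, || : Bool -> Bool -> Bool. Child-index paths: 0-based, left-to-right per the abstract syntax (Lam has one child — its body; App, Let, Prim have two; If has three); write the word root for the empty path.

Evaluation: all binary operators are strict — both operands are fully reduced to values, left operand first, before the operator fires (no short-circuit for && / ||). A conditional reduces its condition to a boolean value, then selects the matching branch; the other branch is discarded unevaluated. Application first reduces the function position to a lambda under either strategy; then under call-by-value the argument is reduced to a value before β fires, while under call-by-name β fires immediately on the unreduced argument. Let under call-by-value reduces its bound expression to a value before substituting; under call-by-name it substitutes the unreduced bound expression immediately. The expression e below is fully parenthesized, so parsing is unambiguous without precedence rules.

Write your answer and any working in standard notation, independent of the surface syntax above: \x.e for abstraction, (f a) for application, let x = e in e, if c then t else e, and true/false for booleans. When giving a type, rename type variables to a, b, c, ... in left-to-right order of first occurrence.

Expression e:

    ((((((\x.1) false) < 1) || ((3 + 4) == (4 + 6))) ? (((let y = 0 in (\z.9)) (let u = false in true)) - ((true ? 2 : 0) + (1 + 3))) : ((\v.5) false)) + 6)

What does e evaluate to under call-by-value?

Derivation:
step 0: ((if ((((\x.1) false) < 1) || ((3 + 4) == (4 + 6))) then (((let y = 0 in (\z.9)) (let u = false in true)) - ((if true then 2 else 0) + (1 + 3))) else ((\v.5) false)) + 6)
step 1: [beta@0.0.0.0] ((if ((1 < 1) || ((3 + 4) == (4 + 6))) then (((let y = 0 in (\z.9)) (let u = false in true)) - ((if true then 2 else 0) + (1 + 3))) else ((\v.5) false)) + 6)
step 2: [delta@0.0.0] ((if (false || ((3 + 4) == (4 + 6))) then (((let y = 0 in (\z.9)) (let u = false in true)) - ((if true then 2 else 0) + (1 + 3))) else ((\v.5) false)) + 6)
step 3: [delta@0.0.1.0] ((if (false || (7 == (4 + 6))) then (((let y = 0 in (\z.9)) (let u = false in true)) - ((if true then 2 else 0) + (1 + 3))) else ((\v.5) false)) + 6)
step 4: [delta@0.0.1.1] ((if (false || (7 == 10)) then (((let y = 0 in (\z.9)) (let u = false in true)) - ((if true then 2 else 0) + (1 + 3))) else ((\v.5) false)) + 6)
step 5: [delta@0.0.1] ((if (false || false) then (((let y = 0 in (\z.9)) (let u = false in true)) - ((if true then 2 else 0) + (1 + 3))) else ((\v.5) false)) + 6)
step 6: [delta@0.0] ((if false then (((let y = 0 in (\z.9)) (let u = false in true)) - ((if true then 2 else 0) + (1 + 3))) else ((\v.5) false)) + 6)
step 7: [if@0] (((\v.5) false) + 6)
step 8: [beta@0] (5 + 6)
step 9: [delta@root] 11

Answer: 11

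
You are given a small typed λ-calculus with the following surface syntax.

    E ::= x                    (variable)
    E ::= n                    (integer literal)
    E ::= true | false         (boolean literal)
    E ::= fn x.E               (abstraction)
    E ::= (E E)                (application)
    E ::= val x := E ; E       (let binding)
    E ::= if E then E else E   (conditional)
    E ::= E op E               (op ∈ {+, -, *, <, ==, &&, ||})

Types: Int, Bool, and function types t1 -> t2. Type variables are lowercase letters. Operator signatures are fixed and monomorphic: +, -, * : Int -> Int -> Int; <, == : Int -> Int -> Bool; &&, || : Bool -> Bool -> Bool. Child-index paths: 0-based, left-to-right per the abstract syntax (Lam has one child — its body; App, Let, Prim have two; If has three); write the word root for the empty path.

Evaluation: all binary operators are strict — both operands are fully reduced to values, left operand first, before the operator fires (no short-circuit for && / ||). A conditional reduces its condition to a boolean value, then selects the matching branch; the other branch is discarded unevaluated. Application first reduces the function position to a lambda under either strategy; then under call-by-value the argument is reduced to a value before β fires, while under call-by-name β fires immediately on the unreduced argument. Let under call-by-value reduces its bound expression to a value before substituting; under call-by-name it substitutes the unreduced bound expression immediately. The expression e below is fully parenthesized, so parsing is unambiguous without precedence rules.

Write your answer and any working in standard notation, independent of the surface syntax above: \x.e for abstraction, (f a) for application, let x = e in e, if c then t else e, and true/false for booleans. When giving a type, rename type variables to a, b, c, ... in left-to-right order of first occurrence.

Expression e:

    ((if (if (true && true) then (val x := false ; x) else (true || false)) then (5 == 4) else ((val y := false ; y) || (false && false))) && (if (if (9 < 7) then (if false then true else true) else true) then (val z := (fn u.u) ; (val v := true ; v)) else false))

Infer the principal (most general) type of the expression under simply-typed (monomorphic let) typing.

Answer: Bool

Trace:
  unify Bool ~ Bool
  unify Bool ~ Bool
  unify Bool ~ Bool
let x : Bool
x : Bool
  unify Bool ~ Bool
  unify Bool ~ Bool
  unify Bool ~ Bool
  unify Bool ~ Bool
  unify Int ~ Int
  unify Int ~ Int
let y : Bool
y : Bool
  unify Bool ~ Bool
  unify Bool ~ Bool
  unify Bool ~ Bool
  unify Bool ~ Bool
  unify Bool ~ Bool
  unify Bool ~ Bool
  unify Int ~ Int
  unify Int ~ Int
  unify Bool ~ Bool
  unify Bool ~ Bool
  unify Bool ~ Bool
  unify Bool ~ Bool
  unify Bool ~ Bool
u : a
\u._ : a -> a
let z : a -> a
let v : Bool
v : Bool
  unify Bool ~ Bool
  unify Bool ~ Bool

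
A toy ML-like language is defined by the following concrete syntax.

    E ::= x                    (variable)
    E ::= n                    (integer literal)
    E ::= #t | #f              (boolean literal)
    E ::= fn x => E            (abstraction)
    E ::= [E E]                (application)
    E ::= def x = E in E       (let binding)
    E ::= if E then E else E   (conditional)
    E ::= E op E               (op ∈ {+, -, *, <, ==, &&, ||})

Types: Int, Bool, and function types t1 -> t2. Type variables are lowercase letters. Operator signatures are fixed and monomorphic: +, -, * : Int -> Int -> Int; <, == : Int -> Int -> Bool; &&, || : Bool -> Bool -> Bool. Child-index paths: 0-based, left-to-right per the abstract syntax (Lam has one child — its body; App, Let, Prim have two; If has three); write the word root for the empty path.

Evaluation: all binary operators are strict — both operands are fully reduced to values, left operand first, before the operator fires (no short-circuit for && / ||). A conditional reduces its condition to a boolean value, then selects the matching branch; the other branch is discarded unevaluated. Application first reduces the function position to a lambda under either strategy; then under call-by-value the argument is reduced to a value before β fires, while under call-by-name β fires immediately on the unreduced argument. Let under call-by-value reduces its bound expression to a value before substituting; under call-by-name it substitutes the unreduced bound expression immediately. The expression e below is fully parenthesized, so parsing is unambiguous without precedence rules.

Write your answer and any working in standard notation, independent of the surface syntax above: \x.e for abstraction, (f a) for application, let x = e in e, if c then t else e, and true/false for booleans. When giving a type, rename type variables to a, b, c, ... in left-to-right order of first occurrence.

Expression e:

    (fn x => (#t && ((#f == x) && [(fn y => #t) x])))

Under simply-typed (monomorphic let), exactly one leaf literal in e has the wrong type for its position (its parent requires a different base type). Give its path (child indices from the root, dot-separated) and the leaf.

Derivation:
  unify Bool ~ Bool
  unify Bool ~ Int
  FAIL: mismatch Bool ~ Int

Answer: 0.1.0.0 : false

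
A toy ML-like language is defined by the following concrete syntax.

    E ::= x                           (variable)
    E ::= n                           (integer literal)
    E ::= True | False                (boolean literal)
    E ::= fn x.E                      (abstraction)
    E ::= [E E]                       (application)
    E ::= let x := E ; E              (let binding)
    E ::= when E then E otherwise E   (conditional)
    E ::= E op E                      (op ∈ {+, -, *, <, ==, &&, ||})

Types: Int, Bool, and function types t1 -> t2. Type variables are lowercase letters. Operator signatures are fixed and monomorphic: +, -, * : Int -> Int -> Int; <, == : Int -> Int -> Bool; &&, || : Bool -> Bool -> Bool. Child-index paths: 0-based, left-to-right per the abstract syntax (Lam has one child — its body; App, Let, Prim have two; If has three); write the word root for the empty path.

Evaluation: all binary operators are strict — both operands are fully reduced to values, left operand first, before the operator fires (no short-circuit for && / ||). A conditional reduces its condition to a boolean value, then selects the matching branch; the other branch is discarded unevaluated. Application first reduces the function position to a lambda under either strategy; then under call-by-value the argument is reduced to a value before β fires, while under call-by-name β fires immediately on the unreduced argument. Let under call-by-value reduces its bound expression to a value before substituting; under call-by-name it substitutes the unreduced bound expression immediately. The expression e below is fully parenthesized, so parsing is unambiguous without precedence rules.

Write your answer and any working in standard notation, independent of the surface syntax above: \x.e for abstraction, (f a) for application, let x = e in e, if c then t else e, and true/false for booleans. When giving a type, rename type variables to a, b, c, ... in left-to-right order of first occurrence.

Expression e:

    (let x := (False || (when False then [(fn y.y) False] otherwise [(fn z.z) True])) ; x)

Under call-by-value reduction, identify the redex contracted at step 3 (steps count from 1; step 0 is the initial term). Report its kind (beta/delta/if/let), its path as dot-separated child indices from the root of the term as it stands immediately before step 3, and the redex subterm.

Working:
step 0: (let x = (false || (if false then ((\y.y) false) else ((\z.z) true))) in x)
step 1: [if@0.1] (let x = (false || ((\z.z) true)) in x)
step 2: [beta@0.1] (let x = (false || true) in x)
step 3: [delta@0] (let x = true in x)

Answer: delta at 0 : (false || true)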